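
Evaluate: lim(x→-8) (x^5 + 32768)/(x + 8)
This is a standard limit.

Factor or rationalize the expression:
  lim(x→-8) (x^5 + 32768)/(x + 8) = 20480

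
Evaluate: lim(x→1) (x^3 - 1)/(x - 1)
This is a standard limit.

Factor or rationalize the expression:
  lim(x→1) (x^3 - 1)/(x - 1) = 3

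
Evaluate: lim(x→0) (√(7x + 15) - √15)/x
This is a standard limit.

Factor or rationalize the expression:
  lim(x→0) (√(7x + 15) - √15)/x = 7·sqrt(15)/30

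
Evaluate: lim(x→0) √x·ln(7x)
This is a 0·∞ indeterminate form.

Rewrite 0·∞ as a quotient (0/0 or ∞/∞ form), then apply L'Hôpital's rule:
  lim(x→0) √x·ln(7x) = 0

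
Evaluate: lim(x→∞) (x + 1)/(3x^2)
This is an ∞/∞ indeterminate form.

Apply L'Hôpital's rule: differentiate numerator and denominator separately.
  f(x) = x + 1   ⇒   f'(x) = 1
  g(x) = 3·x^2   ⇒   g'(x) = 6·x
  lim(x→∞) f'(x)/g'(x) = lim(x→∞) (1)/(6·x)
  = 0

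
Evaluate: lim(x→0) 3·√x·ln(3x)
This is a 0·∞ indeterminate form.

Rewrite 0·∞ as a quotient (0/0 or ∞/∞ form), then apply L'Hôpital's rule:
  lim(x→0) 3·√x·ln(3x) = 0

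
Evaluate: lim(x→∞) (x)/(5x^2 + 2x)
This is an ∞/∞ indeterminate form.

Apply L'Hôpital's rule: differentiate numerator and denominator separately.
  f(x) = x   ⇒   f'(x) = 1
  g(x) = 5·x^2 + 2·x   ⇒   g'(x) = 10·x + 2
  lim(x→∞) f'(x)/g'(x) = lim(x→∞) (1)/(10·x + 2)
  = 0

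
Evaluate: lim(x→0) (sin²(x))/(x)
This is a 0/0 indeterminate form.

Apply L'Hôpital's rule: differentiate numerator and denominator separately.
  f(x) = sin(x)^2   ⇒   f'(x) = 2·sin(x)·cos(x)
  g(x) = x   ⇒   g'(x) = 1
  lim(x→0) f'(x)/g'(x) = lim(x→0) (2·sin(x)·cos(x))/(1)
  = 0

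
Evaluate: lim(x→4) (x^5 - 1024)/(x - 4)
This is a standard limit.

Factor or rationalize the expression:
  lim(x→4) (x^5 - 1024)/(x - 4) = 1280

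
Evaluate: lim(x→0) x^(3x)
This is an exponential indeterminate form.

For exponential indeterminate forms, take the natural log:
  Let L = lim(x→0) x^(3x)
  Then ln(L) = lim(x→0) [exponent × ln(base)]
  Evaluate using L'Hôpital or standard limits, then exponentiate.
  L = 1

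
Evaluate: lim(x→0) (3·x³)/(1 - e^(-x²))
This is a 0/0 indeterminate form.

Apply L'Hôpital's rule: differentiate numerator and denominator separately.
  f(x) = 3·x^3   ⇒   f'(x) = 9·x^2
  g(x) = 1 - e^(-x^2)   ⇒   g'(x) = 2·x·e^(-x^2)
  lim(x→0) f'(x)/g'(x) = lim(x→0) (9·x^2)/(2·x·e^(-x^2))
  = 0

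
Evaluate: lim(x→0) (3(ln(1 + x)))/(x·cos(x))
This is a 0/0 indeterminate form.

Apply L'Hôpital's rule: differentiate numerator and denominator separately.
  f(x) = 3·ln(x + 1)   ⇒   f'(x) = 3/(x + 1)
  g(x) = x·cos(x)   ⇒   g'(x) = -x·sin(x) + cos(x)
  lim(x→0) f'(x)/g'(x) = lim(x→0) (3/(x + 1))/(-x·sin(x) + cos(x))
  = 3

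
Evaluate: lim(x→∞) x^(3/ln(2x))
This is an exponential indeterminate form.

For exponential indeterminate forms, take the natural log:
  Let L = lim(x→∞) x^(3/ln(2x))
  Then ln(L) = lim(x→∞) [exponent × ln(base)]
  Evaluate using L'Hôpital or standard limits, then exponentiate.
  L = e^(3)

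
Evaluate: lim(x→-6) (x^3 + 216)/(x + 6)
This is a standard limit.

Factor or rationalize the expression:
  lim(x→-6) (x^3 + 216)/(x + 6) = 108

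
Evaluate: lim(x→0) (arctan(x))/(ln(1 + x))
This is a 0/0 indeterminate form.

Apply L'Hôpital's rule: differentiate numerator and denominator separately.
  f(x) = atan(x)   ⇒   f'(x) = 1/(x^2 + 1)
  g(x) = ln(x + 1)   ⇒   g'(x) = 1/(x + 1)
  lim(x→0) f'(x)/g'(x) = lim(x→0) (1/(x^2 + 1))/(1/(x + 1))
  = 1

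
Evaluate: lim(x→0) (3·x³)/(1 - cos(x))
This is a 0/0 indeterminate form.

Apply L'Hôpital's rule: differentiate numerator and denominator separately.
  f(x) = 3·x^3   ⇒   f'(x) = 9·x^2
  g(x) = 1 - cos(x)   ⇒   g'(x) = sin(x)
  lim(x→0) f'(x)/g'(x) = lim(x→0) (9·x^2)/(sin(x))
  = 0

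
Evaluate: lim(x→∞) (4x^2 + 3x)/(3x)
This is an ∞/∞ indeterminate form.

Apply L'Hôpital's rule: differentiate numerator and denominator separately.
  f(x) = 4·x^2 + 3·x   ⇒   f'(x) = 8·x + 3
  g(x) = 3·x   ⇒   g'(x) = 3
  lim(x→∞) f'(x)/g'(x) = lim(x→∞) (8·x + 3)/(3)
  = ∞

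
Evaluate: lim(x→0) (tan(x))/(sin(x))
This is a 0/0 indeterminate form.

Apply L'Hôpital's rule: differentiate numerator and denominator separately.
  f(x) = tan(x)   ⇒   f'(x) = tan(x)^2 + 1
  g(x) = sin(x)   ⇒   g'(x) = cos(x)
  lim(x→0) f'(x)/g'(x) = lim(x→0) (tan(x)^2 + 1)/(cos(x))
  = 1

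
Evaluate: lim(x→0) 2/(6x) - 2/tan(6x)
This is an ∞-∞ indeterminate form.

Combine fractions or rationalize to convert ∞-∞ to 0/0 form:
  lim(x→0) 2/(6x) - 2/tan(6x) = 0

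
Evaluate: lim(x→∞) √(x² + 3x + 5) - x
This is an ∞-∞ indeterminate form.

Combine fractions or rationalize to convert ∞-∞ to 0/0 form:
  lim(x→∞) √(x² + 3x + 5) - x = 3/2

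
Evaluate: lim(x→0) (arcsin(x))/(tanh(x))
This is a 0/0 indeterminate form.

Apply L'Hôpital's rule: differentiate numerator and denominator separately.
  f(x) = asin(x)   ⇒   f'(x) = 1/sqrt(1 - x^2)
  g(x) = tanh(x)   ⇒   g'(x) = 1 - tanh(x)^2
  lim(x→0) f'(x)/g'(x) = lim(x→0) (1/sqrt(1 - x^2))/(1 - tanh(x)^2)
  = 1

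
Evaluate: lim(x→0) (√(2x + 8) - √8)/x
This is a standard limit.

Factor or rationalize the expression:
  lim(x→0) (√(2x + 8) - √8)/x = sqrt(2)/4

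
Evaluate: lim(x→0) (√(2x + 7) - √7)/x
This is a standard limit.

Factor or rationalize the expression:
  lim(x→0) (√(2x + 7) - √7)/x = sqrt(7)/7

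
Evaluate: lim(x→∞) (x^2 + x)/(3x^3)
This is an ∞/∞ indeterminate form.

Apply L'Hôpital's rule: differentiate numerator and denominator separately.
  f(x) = x^2 + x   ⇒   f'(x) = 2·x + 1
  g(x) = 3·x^3   ⇒   g'(x) = 9·x^2
  lim(x→∞) f'(x)/g'(x) = lim(x→∞) (2·x + 1)/(9·x^2)
  = 0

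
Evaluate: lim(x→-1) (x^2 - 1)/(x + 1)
This is a standard limit.

Factor or rationalize the expression:
  lim(x→-1) (x^2 - 1)/(x + 1) = -2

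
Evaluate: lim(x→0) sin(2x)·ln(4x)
This is a 0·∞ indeterminate form.

Rewrite 0·∞ as a quotient (0/0 or ∞/∞ form), then apply L'Hôpital's rule:
  lim(x→0) sin(2x)·ln(4x) = 0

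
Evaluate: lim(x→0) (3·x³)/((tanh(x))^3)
This is a 0/0 indeterminate form.

Apply L'Hôpital's rule: differentiate numerator and denominator separately.
  f(x) = 3·x^3   ⇒   f'(x) = 9·x^2
  g(x) = tanh(x)^3   ⇒   g'(x) = (3 - 3·tanh(x)^2)·tanh(x)^2
  lim(x→0) f'(x)/g'(x) = lim(x→0) (9·x^2)/((3 - 3·tanh(x)^2)·tanh(x)^2)
  = 3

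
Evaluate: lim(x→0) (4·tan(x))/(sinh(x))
This is a 0/0 indeterminate form.

Apply L'Hôpital's rule: differentiate numerator and denominator separately.
  f(x) = 4·tan(x)   ⇒   f'(x) = 4·tan(x)^2 + 4
  g(x) = sinh(x)   ⇒   g'(x) = cosh(x)
  lim(x→0) f'(x)/g'(x) = lim(x→0) (4·tan(x)^2 + 4)/(cosh(x))
  = 4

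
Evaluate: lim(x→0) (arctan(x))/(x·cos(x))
This is a 0/0 indeterminate form.

Apply L'Hôpital's rule: differentiate numerator and denominator separately.
  f(x) = atan(x)   ⇒   f'(x) = 1/(x^2 + 1)
  g(x) = x·cos(x)   ⇒   g'(x) = -x·sin(x) + cos(x)
  lim(x→0) f'(x)/g'(x) = lim(x→0) (1/(x^2 + 1))/(-x·sin(x) + cos(x))
  = 1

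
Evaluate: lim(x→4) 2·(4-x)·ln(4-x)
This is a 0·∞ indeterminate form.

Rewrite 0·∞ as a quotient (0/0 or ∞/∞ form), then apply L'Hôpital's rule:
  lim(x→4) 2·(4-x)·ln(4-x) = 0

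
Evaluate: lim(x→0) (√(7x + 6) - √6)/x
This is a standard limit.

Factor or rationalize the expression:
  lim(x→0) (√(7x + 6) - √6)/x = 7·sqrt(6)/12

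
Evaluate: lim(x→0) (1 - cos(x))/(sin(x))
This is a 0/0 indeterminate form.

Apply L'Hôpital's rule: differentiate numerator and denominator separately.
  f(x) = 1 - cos(x)   ⇒   f'(x) = sin(x)
  g(x) = sin(x)   ⇒   g'(x) = cos(x)
  lim(x→0) f'(x)/g'(x) = lim(x→0) (sin(x))/(cos(x))
  = 0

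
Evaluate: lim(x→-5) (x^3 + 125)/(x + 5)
This is a standard limit.

Factor or rationalize the expression:
  lim(x→-5) (x^3 + 125)/(x + 5) = 75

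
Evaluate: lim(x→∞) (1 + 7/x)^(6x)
This is an exponential indeterminate form.

For exponential indeterminate forms, take the natural log:
  Let L = lim(x→∞) (1 + 7/x)^(6x)
  Then ln(L) = lim(x→∞) [exponent × ln(base)]
  Evaluate using L'Hôpital or standard limits, then exponentiate.
  L = e^(42)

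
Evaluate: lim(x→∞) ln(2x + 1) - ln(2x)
This is an ∞-∞ indeterminate form.

Combine fractions or rationalize to convert ∞-∞ to 0/0 form:
  lim(x→∞) ln(2x + 1) - ln(2x) = 0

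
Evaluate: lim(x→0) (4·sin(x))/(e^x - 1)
This is a 0/0 indeterminate form.

Apply L'Hôpital's rule: differentiate numerator and denominator separately.
  f(x) = 4·sin(x)   ⇒   f'(x) = 4·cos(x)
  g(x) = e^(x) - 1   ⇒   g'(x) = e^(x)
  lim(x→0) f'(x)/g'(x) = lim(x→0) (4·cos(x))/(e^(x))
  = 4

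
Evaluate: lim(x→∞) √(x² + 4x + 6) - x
This is an ∞-∞ indeterminate form.

Combine fractions or rationalize to convert ∞-∞ to 0/0 form:
  lim(x→∞) √(x² + 4x + 6) - x = 2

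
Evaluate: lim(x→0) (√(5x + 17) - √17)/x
This is a standard limit.

Factor or rationalize the expression:
  lim(x→0) (√(5x + 17) - √17)/x = 5·sqrt(17)/34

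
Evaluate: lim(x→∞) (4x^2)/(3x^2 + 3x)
This is an ∞/∞ indeterminate form.

Apply L'Hôpital's rule: differentiate numerator and denominator separately.
  f(x) = 4·x^2   ⇒   f'(x) = 8·x
  g(x) = 3·x^2 + 3·x   ⇒   g'(x) = 6·x + 3
  lim(x→∞) f'(x)/g'(x) = lim(x→∞) (8·x)/(6·x + 3)
  = 4/3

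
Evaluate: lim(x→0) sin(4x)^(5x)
This is an exponential indeterminate form.

For exponential indeterminate forms, take the natural log:
  Let L = lim(x→0) sin(4x)^(5x)
  Then ln(L) = lim(x→0) [exponent × ln(base)]
  Evaluate using L'Hôpital or standard limits, then exponentiate.
  L = 1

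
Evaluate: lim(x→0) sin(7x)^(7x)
This is an exponential indeterminate form.

For exponential indeterminate forms, take the natural log:
  Let L = lim(x→0) sin(7x)^(7x)
  Then ln(L) = lim(x→0) [exponent × ln(base)]
  Evaluate using L'Hôpital or standard limits, then exponentiate.
  L = 1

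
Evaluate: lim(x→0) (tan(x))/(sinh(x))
This is a 0/0 indeterminate form.

Apply L'Hôpital's rule: differentiate numerator and denominator separately.
  f(x) = tan(x)   ⇒   f'(x) = tan(x)^2 + 1
  g(x) = sinh(x)   ⇒   g'(x) = cosh(x)
  lim(x→0) f'(x)/g'(x) = lim(x→0) (tan(x)^2 + 1)/(cosh(x))
  = 1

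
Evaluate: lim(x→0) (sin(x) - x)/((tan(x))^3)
This is a 0/0 indeterminate form.

Apply L'Hôpital's rule: differentiate numerator and denominator separately.
  f(x) = -x + sin(x)   ⇒   f'(x) = cos(x) - 1
  g(x) = tan(x)^3   ⇒   g'(x) = (3·tan(x)^2 + 3)·tan(x)^2
  lim(x→0) f'(x)/g'(x) = lim(x→0) (cos(x) - 1)/((3·tan(x)^2 + 3)·tan(x)^2)
  = -1/6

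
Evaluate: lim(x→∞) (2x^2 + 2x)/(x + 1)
This is an ∞/∞ indeterminate form.

Apply L'Hôpital's rule: differentiate numerator and denominator separately.
  f(x) = 2·x^2 + 2·x   ⇒   f'(x) = 4·x + 2
  g(x) = x + 1   ⇒   g'(x) = 1
  lim(x→∞) f'(x)/g'(x) = lim(x→∞) (4·x + 2)/(1)
  = ∞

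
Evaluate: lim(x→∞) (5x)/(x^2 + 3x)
This is an ∞/∞ indeterminate form.

Apply L'Hôpital's rule: differentiate numerator and denominator separately.
  f(x) = 5·x   ⇒   f'(x) = 5
  g(x) = x^2 + 3·x   ⇒   g'(x) = 2·x + 3
  lim(x→∞) f'(x)/g'(x) = lim(x→∞) (5)/(2·x + 3)
  = 0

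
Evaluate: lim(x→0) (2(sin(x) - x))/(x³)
This is a 0/0 indeterminate form.

Apply L'Hôpital's rule: differentiate numerator and denominator separately.
  f(x) = -2·x + 2·sin(x)   ⇒   f'(x) = 2·cos(x) - 2
  g(x) = x^3   ⇒   g'(x) = 3·x^2
  lim(x→0) f'(x)/g'(x) = lim(x→0) (2·cos(x) - 2)/(3·x^2)
  = -1/3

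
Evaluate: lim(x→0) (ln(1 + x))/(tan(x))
This is a 0/0 indeterminate form.

Apply L'Hôpital's rule: differentiate numerator and denominator separately.
  f(x) = ln(x + 1)   ⇒   f'(x) = 1/(x + 1)
  g(x) = tan(x)   ⇒   g'(x) = tan(x)^2 + 1
  lim(x→0) f'(x)/g'(x) = lim(x→0) (1/(x + 1))/(tan(x)^2 + 1)
  = 1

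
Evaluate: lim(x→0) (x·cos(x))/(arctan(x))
This is a 0/0 indeterminate form.

Apply L'Hôpital's rule: differentiate numerator and denominator separately.
  f(x) = x·cos(x)   ⇒   f'(x) = -x·sin(x) + cos(x)
  g(x) = atan(x)   ⇒   g'(x) = 1/(x^2 + 1)
  lim(x→0) f'(x)/g'(x) = lim(x→0) (-x·sin(x) + cos(x))/(1/(x^2 + 1))
  = 1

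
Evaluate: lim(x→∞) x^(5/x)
This is an exponential indeterminate form.

For exponential indeterminate forms, take the natural log:
  Let L = lim(x→∞) x^(5/x)
  Then ln(L) = lim(x→∞) [exponent × ln(base)]
  Evaluate using L'Hôpital or standard limits, then exponentiate.
  L = 1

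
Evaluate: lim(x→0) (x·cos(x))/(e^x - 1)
This is a 0/0 indeterminate form.

Apply L'Hôpital's rule: differentiate numerator and denominator separately.
  f(x) = x·cos(x)   ⇒   f'(x) = -x·sin(x) + cos(x)
  g(x) = e^(x) - 1   ⇒   g'(x) = e^(x)
  lim(x→0) f'(x)/g'(x) = lim(x→0) (-x·sin(x) + cos(x))/(e^(x))
  = 1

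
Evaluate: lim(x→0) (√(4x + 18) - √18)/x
This is a standard limit.

Factor or rationalize the expression:
  lim(x→0) (√(4x + 18) - √18)/x = sqrt(2)/3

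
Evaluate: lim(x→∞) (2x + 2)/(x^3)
This is an ∞/∞ indeterminate form.

Apply L'Hôpital's rule: differentiate numerator and denominator separately.
  f(x) = 2·x + 2   ⇒   f'(x) = 2
  g(x) = x^3   ⇒   g'(x) = 3·x^2
  lim(x→∞) f'(x)/g'(x) = lim(x→∞) (2)/(3·x^2)
  = 0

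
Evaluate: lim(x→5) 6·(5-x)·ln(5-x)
This is a 0·∞ indeterminate form.

Rewrite 0·∞ as a quotient (0/0 or ∞/∞ form), then apply L'Hôpital's rule:
  lim(x→5) 6·(5-x)·ln(5-x) = 0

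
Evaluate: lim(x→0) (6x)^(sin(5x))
This is an exponential indeterminate form.

For exponential indeterminate forms, take the natural log:
  Let L = lim(x→0) (6x)^(sin(5x))
  Then ln(L) = lim(x→0) [exponent × ln(base)]
  Evaluate using L'Hôpital or standard limits, then exponentiate.
  L = 1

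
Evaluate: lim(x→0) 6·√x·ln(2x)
This is a 0·∞ indeterminate form.

Rewrite 0·∞ as a quotient (0/0 or ∞/∞ form), then apply L'Hôpital's rule:
  lim(x→0) 6·√x·ln(2x) = 0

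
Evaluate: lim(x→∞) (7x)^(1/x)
This is an exponential indeterminate form.

For exponential indeterminate forms, take the natural log:
  Let L = lim(x→∞) (7x)^(1/x)
  Then ln(L) = lim(x→∞) [exponent × ln(base)]
  Evaluate using L'Hôpital or standard limits, then exponentiate.
  L = 1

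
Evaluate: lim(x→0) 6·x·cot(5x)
This is a 0·∞ indeterminate form.

Rewrite 0·∞ as a quotient (0/0 or ∞/∞ form), then apply L'Hôpital's rule:
  lim(x→0) 6·x·cot(5x) = 6/5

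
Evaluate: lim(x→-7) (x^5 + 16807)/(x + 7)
This is a standard limit.

Factor or rationalize the expression:
  lim(x→-7) (x^5 + 16807)/(x + 7) = 12005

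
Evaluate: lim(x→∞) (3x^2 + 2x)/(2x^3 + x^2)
This is an ∞/∞ indeterminate form.

Apply L'Hôpital's rule: differentiate numerator and denominator separately.
  f(x) = 3·x^2 + 2·x   ⇒   f'(x) = 6·x + 2
  g(x) = 2·x^3 + x^2   ⇒   g'(x) = 6·x^2 + 2·x
  lim(x→∞) f'(x)/g'(x) = lim(x→∞) (6·x + 2)/(6·x^2 + 2·x)
  = 0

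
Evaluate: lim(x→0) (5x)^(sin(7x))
This is an exponential indeterminate form.

For exponential indeterminate forms, take the natural log:
  Let L = lim(x→0) (5x)^(sin(7x))
  Then ln(L) = lim(x→0) [exponent × ln(base)]
  Evaluate using L'Hôpital or standard limits, then exponentiate.
  L = 1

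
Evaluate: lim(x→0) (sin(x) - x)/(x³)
This is a 0/0 indeterminate form.

Apply L'Hôpital's rule: differentiate numerator and denominator separately.
  f(x) = -x + sin(x)   ⇒   f'(x) = cos(x) - 1
  g(x) = x^3   ⇒   g'(x) = 3·x^2
  lim(x→0) f'(x)/g'(x) = lim(x→0) (cos(x) - 1)/(3·x^2)
  = -1/6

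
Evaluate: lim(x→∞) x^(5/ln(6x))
This is an exponential indeterminate form.

For exponential indeterminate forms, take the natural log:
  Let L = lim(x→∞) x^(5/ln(6x))
  Then ln(L) = lim(x→∞) [exponent × ln(base)]
  Evaluate using L'Hôpital or standard limits, then exponentiate.
  L = e^(5)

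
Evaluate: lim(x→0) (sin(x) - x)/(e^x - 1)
This is a 0/0 indeterminate form.

Apply L'Hôpital's rule: differentiate numerator and denominator separately.
  f(x) = -x + sin(x)   ⇒   f'(x) = cos(x) - 1
  g(x) = e^(x) - 1   ⇒   g'(x) = e^(x)
  lim(x→0) f'(x)/g'(x) = lim(x→0) (cos(x) - 1)/(e^(x))
  = 0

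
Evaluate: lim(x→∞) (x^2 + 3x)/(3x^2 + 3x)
This is an ∞/∞ indeterminate form.

Apply L'Hôpital's rule: differentiate numerator and denominator separately.
  f(x) = x^2 + 3·x   ⇒   f'(x) = 2·x + 3
  g(x) = 3·x^2 + 3·x   ⇒   g'(x) = 6·x + 3
  lim(x→∞) f'(x)/g'(x) = lim(x→∞) (2·x + 3)/(6·x + 3)
  = 1/3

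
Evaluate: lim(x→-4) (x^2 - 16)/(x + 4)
This is a standard limit.

Factor or rationalize the expression:
  lim(x→-4) (x^2 - 16)/(x + 4) = -8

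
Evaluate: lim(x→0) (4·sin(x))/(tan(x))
This is a 0/0 indeterminate form.

Apply L'Hôpital's rule: differentiate numerator and denominator separately.
  f(x) = 4·sin(x)   ⇒   f'(x) = 4·cos(x)
  g(x) = tan(x)   ⇒   g'(x) = tan(x)^2 + 1
  lim(x→0) f'(x)/g'(x) = lim(x→0) (4·cos(x))/(tan(x)^2 + 1)
  = 4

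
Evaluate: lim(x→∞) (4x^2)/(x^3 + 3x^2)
This is an ∞/∞ indeterminate form.

Apply L'Hôpital's rule: differentiate numerator and denominator separately.
  f(x) = 4·x^2   ⇒   f'(x) = 8·x
  g(x) = x^3 + 3·x^2   ⇒   g'(x) = 3·x^2 + 6·x
  lim(x→∞) f'(x)/g'(x) = lim(x→∞) (8·x)/(3·x^2 + 6·x)
  = 0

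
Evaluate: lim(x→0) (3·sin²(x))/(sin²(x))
This is a 0/0 indeterminate form.

Apply L'Hôpital's rule: differentiate numerator and denominator separately.
  f(x) = 3·sin(x)^2   ⇒   f'(x) = 6·sin(x)·cos(x)
  g(x) = sin(x)^2   ⇒   g'(x) = 2·sin(x)·cos(x)
  lim(x→0) f'(x)/g'(x) = lim(x→0) (6·sin(x)·cos(x))/(2·sin(x)·cos(x))
  = 3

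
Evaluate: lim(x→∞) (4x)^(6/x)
This is an exponential indeterminate form.

For exponential indeterminate forms, take the natural log:
  Let L = lim(x→∞) (4x)^(6/x)
  Then ln(L) = lim(x→∞) [exponent × ln(base)]
  Evaluate using L'Hôpital or standard limits, then exponentiate.
  L = 1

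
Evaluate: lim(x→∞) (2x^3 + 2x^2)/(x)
This is an ∞/∞ indeterminate form.

Apply L'Hôpital's rule: differentiate numerator and denominator separately.
  f(x) = 2·x^3 + 2·x^2   ⇒   f'(x) = 6·x^2 + 4·x
  g(x) = x   ⇒   g'(x) = 1
  lim(x→∞) f'(x)/g'(x) = lim(x→∞) (6·x^2 + 4·x)/(1)
  = ∞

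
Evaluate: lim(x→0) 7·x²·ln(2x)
This is a 0·∞ indeterminate form.

Rewrite 0·∞ as a quotient (0/0 or ∞/∞ form), then apply L'Hôpital's rule:
  lim(x→0) 7·x²·ln(2x) = 0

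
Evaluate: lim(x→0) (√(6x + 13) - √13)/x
This is a standard limit.

Factor or rationalize the expression:
  lim(x→0) (√(6x + 13) - √13)/x = 3·sqrt(13)/13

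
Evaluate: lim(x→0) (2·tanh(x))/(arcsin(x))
This is a 0/0 indeterminate form.

Apply L'Hôpital's rule: differentiate numerator and denominator separately.
  f(x) = 2·tanh(x)   ⇒   f'(x) = 2 - 2·tanh(x)^2
  g(x) = asin(x)   ⇒   g'(x) = 1/sqrt(1 - x^2)
  lim(x→0) f'(x)/g'(x) = lim(x→0) (2 - 2·tanh(x)^2)/(1/sqrt(1 - x^2))
  = 2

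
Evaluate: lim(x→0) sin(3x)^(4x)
This is an exponential indeterminate form.

For exponential indeterminate forms, take the natural log:
  Let L = lim(x→0) sin(3x)^(4x)
  Then ln(L) = lim(x→0) [exponent × ln(base)]
  Evaluate using L'Hôpital or standard limits, then exponentiate.
  L = 1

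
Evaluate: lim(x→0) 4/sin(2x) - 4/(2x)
This is an ∞-∞ indeterminate form.

Combine fractions or rationalize to convert ∞-∞ to 0/0 form:
  lim(x→0) 4/sin(2x) - 4/(2x) = 0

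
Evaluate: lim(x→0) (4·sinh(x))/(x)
This is a 0/0 indeterminate form.

Apply L'Hôpital's rule: differentiate numerator and denominator separately.
  f(x) = 4·sinh(x)   ⇒   f'(x) = 4·cosh(x)
  g(x) = x   ⇒   g'(x) = 1
  lim(x→0) f'(x)/g'(x) = lim(x→0) (4·cosh(x))/(1)
  = 4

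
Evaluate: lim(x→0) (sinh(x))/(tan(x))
This is a 0/0 indeterminate form.

Apply L'Hôpital's rule: differentiate numerator and denominator separately.
  f(x) = sinh(x)   ⇒   f'(x) = cosh(x)
  g(x) = tan(x)   ⇒   g'(x) = tan(x)^2 + 1
  lim(x→0) f'(x)/g'(x) = lim(x→0) (cosh(x))/(tan(x)^2 + 1)
  = 1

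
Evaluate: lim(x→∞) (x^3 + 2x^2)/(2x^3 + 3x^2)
This is an ∞/∞ indeterminate form.

Apply L'Hôpital's rule: differentiate numerator and denominator separately.
  f(x) = x^3 + 2·x^2   ⇒   f'(x) = 3·x^2 + 4·x
  g(x) = 2·x^3 + 3·x^2   ⇒   g'(x) = 6·x^2 + 6·x
  lim(x→∞) f'(x)/g'(x) = lim(x→∞) (3·x^2 + 4·x)/(6·x^2 + 6·x)
  = 1/2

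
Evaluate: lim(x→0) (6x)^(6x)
This is an exponential indeterminate form.

For exponential indeterminate forms, take the natural log:
  Let L = lim(x→0) (6x)^(6x)
  Then ln(L) = lim(x→0) [exponent × ln(base)]
  Evaluate using L'Hôpital or standard limits, then exponentiate.
  L = 1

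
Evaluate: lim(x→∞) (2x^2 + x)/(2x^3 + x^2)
This is an ∞/∞ indeterminate form.

Apply L'Hôpital's rule: differentiate numerator and denominator separately.
  f(x) = 2·x^2 + x   ⇒   f'(x) = 4·x + 1
  g(x) = 2·x^3 + x^2   ⇒   g'(x) = 6·x^2 + 2·x
  lim(x→∞) f'(x)/g'(x) = lim(x→∞) (4·x + 1)/(6·x^2 + 2·x)
  = 0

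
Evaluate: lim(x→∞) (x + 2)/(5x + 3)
This is an ∞/∞ indeterminate form.

Apply L'Hôpital's rule: differentiate numerator and denominator separately.
  f(x) = x + 2   ⇒   f'(x) = 1
  g(x) = 5·x + 3   ⇒   g'(x) = 5
  lim(x→∞) f'(x)/g'(x) = lim(x→∞) (1)/(5)
  = 1/5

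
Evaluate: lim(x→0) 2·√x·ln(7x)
This is a 0·∞ indeterminate form.

Rewrite 0·∞ as a quotient (0/0 or ∞/∞ form), then apply L'Hôpital's rule:
  lim(x→0) 2·√x·ln(7x) = 0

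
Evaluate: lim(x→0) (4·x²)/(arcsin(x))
This is a 0/0 indeterminate form.

Apply L'Hôpital's rule: differentiate numerator and denominator separately.
  f(x) = 4·x^2   ⇒   f'(x) = 8·x
  g(x) = asin(x)   ⇒   g'(x) = 1/sqrt(1 - x^2)
  lim(x→0) f'(x)/g'(x) = lim(x→0) (8·x)/(1/sqrt(1 - x^2))
  = 0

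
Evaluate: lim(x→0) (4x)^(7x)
This is an exponential indeterminate form.

For exponential indeterminate forms, take the natural log:
  Let L = lim(x→0) (4x)^(7x)
  Then ln(L) = lim(x→0) [exponent × ln(base)]
  Evaluate using L'Hôpital or standard limits, then exponentiate.
  L = 1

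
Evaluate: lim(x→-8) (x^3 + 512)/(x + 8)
This is a standard limit.

Factor or rationalize the expression:
  lim(x→-8) (x^3 + 512)/(x + 8) = 192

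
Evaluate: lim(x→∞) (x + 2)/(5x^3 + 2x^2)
This is an ∞/∞ indeterminate form.

Apply L'Hôpital's rule: differentiate numerator and denominator separately.
  f(x) = x + 2   ⇒   f'(x) = 1
  g(x) = 5·x^3 + 2·x^2   ⇒   g'(x) = 15·x^2 + 4·x
  lim(x→∞) f'(x)/g'(x) = lim(x→∞) (1)/(15·x^2 + 4·x)
  = 0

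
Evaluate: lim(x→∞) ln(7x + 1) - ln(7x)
This is an ∞-∞ indeterminate form.

Combine fractions or rationalize to convert ∞-∞ to 0/0 form:
  lim(x→∞) ln(7x + 1) - ln(7x) = 0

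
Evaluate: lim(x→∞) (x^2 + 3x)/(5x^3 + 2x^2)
This is an ∞/∞ indeterminate form.

Apply L'Hôpital's rule: differentiate numerator and denominator separately.
  f(x) = x^2 + 3·x   ⇒   f'(x) = 2·x + 3
  g(x) = 5·x^3 + 2·x^2   ⇒   g'(x) = 15·x^2 + 4·x
  lim(x→∞) f'(x)/g'(x) = lim(x→∞) (2·x + 3)/(15·x^2 + 4·x)
  = 0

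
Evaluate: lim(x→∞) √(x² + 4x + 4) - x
This is an ∞-∞ indeterminate form.

Combine fractions or rationalize to convert ∞-∞ to 0/0 form:
  lim(x→∞) √(x² + 4x + 4) - x = 2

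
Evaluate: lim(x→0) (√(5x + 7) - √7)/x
This is a standard limit.

Factor or rationalize the expression:
  lim(x→0) (√(5x + 7) - √7)/x = 5·sqrt(7)/14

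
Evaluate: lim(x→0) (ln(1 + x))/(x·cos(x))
This is a 0/0 indeterminate form.

Apply L'Hôpital's rule: differentiate numerator and denominator separately.
  f(x) = ln(x + 1)   ⇒   f'(x) = 1/(x + 1)
  g(x) = x·cos(x)   ⇒   g'(x) = -x·sin(x) + cos(x)
  lim(x→0) f'(x)/g'(x) = lim(x→0) (1/(x + 1))/(-x·sin(x) + cos(x))
  = 1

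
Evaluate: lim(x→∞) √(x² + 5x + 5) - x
This is an ∞-∞ indeterminate form.

Combine fractions or rationalize to convert ∞-∞ to 0/0 form:
  lim(x→∞) √(x² + 5x + 5) - x = 5/2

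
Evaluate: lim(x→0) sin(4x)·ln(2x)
This is a 0·∞ indeterminate form.

Rewrite 0·∞ as a quotient (0/0 or ∞/∞ form), then apply L'Hôpital's rule:
  lim(x→0) sin(4x)·ln(2x) = 0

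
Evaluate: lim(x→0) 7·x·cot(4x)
This is a 0·∞ indeterminate form.

Rewrite 0·∞ as a quotient (0/0 or ∞/∞ form), then apply L'Hôpital's rule:
  lim(x→0) 7·x·cot(4x) = 7/4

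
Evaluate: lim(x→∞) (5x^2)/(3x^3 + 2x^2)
This is an ∞/∞ indeterminate form.

Apply L'Hôpital's rule: differentiate numerator and denominator separately.
  f(x) = 5·x^2   ⇒   f'(x) = 10·x
  g(x) = 3·x^3 + 2·x^2   ⇒   g'(x) = 9·x^2 + 4·x
  lim(x→∞) f'(x)/g'(x) = lim(x→∞) (10·x)/(9·x^2 + 4·x)
  = 0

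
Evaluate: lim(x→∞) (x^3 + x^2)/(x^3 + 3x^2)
This is an ∞/∞ indeterminate form.

Apply L'Hôpital's rule: differentiate numerator and denominator separately.
  f(x) = x^3 + x^2   ⇒   f'(x) = 3·x^2 + 2·x
  g(x) = x^3 + 3·x^2   ⇒   g'(x) = 3·x^2 + 6·x
  lim(x→∞) f'(x)/g'(x) = lim(x→∞) (3·x^2 + 2·x)/(3·x^2 + 6·x)
  = 1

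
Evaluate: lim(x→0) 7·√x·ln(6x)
This is a 0·∞ indeterminate form.

Rewrite 0·∞ as a quotient (0/0 or ∞/∞ form), then apply L'Hôpital's rule:
  lim(x→0) 7·√x·ln(6x) = 0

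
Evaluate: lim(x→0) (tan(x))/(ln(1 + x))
This is a 0/0 indeterminate form.

Apply L'Hôpital's rule: differentiate numerator and denominator separately.
  f(x) = tan(x)   ⇒   f'(x) = tan(x)^2 + 1
  g(x) = ln(x + 1)   ⇒   g'(x) = 1/(x + 1)
  lim(x→0) f'(x)/g'(x) = lim(x→0) (tan(x)^2 + 1)/(1/(x + 1))
  = 1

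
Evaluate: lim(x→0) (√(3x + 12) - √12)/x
This is a standard limit.

Factor or rationalize the expression:
  lim(x→0) (√(3x + 12) - √12)/x = sqrt(3)/4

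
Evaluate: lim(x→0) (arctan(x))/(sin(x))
This is a 0/0 indeterminate form.

Apply L'Hôpital's rule: differentiate numerator and denominator separately.
  f(x) = atan(x)   ⇒   f'(x) = 1/(x^2 + 1)
  g(x) = sin(x)   ⇒   g'(x) = cos(x)
  lim(x→0) f'(x)/g'(x) = lim(x→0) (1/(x^2 + 1))/(cos(x))
  = 1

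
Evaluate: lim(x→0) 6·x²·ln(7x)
This is a 0·∞ indeterminate form.

Rewrite 0·∞ as a quotient (0/0 or ∞/∞ form), then apply L'Hôpital's rule:
  lim(x→0) 6·x²·ln(7x) = 0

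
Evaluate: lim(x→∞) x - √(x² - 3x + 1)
This is an ∞-∞ indeterminate form.

Combine fractions or rationalize to convert ∞-∞ to 0/0 form:
  lim(x→∞) x - √(x² - 3x + 1) = 3/2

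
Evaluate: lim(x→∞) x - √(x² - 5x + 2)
This is an ∞-∞ indeterminate form.

Combine fractions or rationalize to convert ∞-∞ to 0/0 form:
  lim(x→∞) x - √(x² - 5x + 2) = 5/2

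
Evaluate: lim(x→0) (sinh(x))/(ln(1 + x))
This is a 0/0 indeterminate form.

Apply L'Hôpital's rule: differentiate numerator and denominator separately.
  f(x) = sinh(x)   ⇒   f'(x) = cosh(x)
  g(x) = ln(x + 1)   ⇒   g'(x) = 1/(x + 1)
  lim(x→0) f'(x)/g'(x) = lim(x→0) (cosh(x))/(1/(x + 1))
  = 1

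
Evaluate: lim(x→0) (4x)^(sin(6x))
This is an exponential indeterminate form.

For exponential indeterminate forms, take the natural log:
  Let L = lim(x→0) (4x)^(sin(6x))
  Then ln(L) = lim(x→0) [exponent × ln(base)]
  Evaluate using L'Hôpital or standard limits, then exponentiate.
  L = 1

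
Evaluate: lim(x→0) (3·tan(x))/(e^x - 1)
This is a 0/0 indeterminate form.

Apply L'Hôpital's rule: differentiate numerator and denominator separately.
  f(x) = 3·tan(x)   ⇒   f'(x) = 3·tan(x)^2 + 3
  g(x) = e^(x) - 1   ⇒   g'(x) = e^(x)
  lim(x→0) f'(x)/g'(x) = lim(x→0) (3·tan(x)^2 + 3)/(e^(x))
  = 3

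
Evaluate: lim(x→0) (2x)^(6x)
This is an exponential indeterminate form.

For exponential indeterminate forms, take the natural log:
  Let L = lim(x→0) (2x)^(6x)
  Then ln(L) = lim(x→0) [exponent × ln(base)]
  Evaluate using L'Hôpital or standard limits, then exponentiate.
  L = 1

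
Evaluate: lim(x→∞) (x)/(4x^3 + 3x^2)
This is an ∞/∞ indeterminate form.

Apply L'Hôpital's rule: differentiate numerator and denominator separately.
  f(x) = x   ⇒   f'(x) = 1
  g(x) = 4·x^3 + 3·x^2   ⇒   g'(x) = 12·x^2 + 6·x
  lim(x→∞) f'(x)/g'(x) = lim(x→∞) (1)/(12·x^2 + 6·x)
  = 0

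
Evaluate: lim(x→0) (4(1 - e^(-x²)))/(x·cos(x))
This is a 0/0 indeterminate form.

Apply L'Hôpital's rule: differentiate numerator and denominator separately.
  f(x) = 4 - 4·e^(-x^2)   ⇒   f'(x) = 8·x·e^(-x^2)
  g(x) = x·cos(x)   ⇒   g'(x) = -x·sin(x) + cos(x)
  lim(x→0) f'(x)/g'(x) = lim(x→0) (8·x·e^(-x^2))/(-x·sin(x) + cos(x))
  = 0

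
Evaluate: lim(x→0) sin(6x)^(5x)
This is an exponential indeterminate form.

For exponential indeterminate forms, take the natural log:
  Let L = lim(x→0) sin(6x)^(5x)
  Then ln(L) = lim(x→0) [exponent × ln(base)]
  Evaluate using L'Hôpital or standard limits, then exponentiate.
  L = 1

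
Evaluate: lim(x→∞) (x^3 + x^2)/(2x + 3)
This is an ∞/∞ indeterminate form.

Apply L'Hôpital's rule: differentiate numerator and denominator separately.
  f(x) = x^3 + x^2   ⇒   f'(x) = 3·x^2 + 2·x
  g(x) = 2·x + 3   ⇒   g'(x) = 2
  lim(x→∞) f'(x)/g'(x) = lim(x→∞) (3·x^2 + 2·x)/(2)
  = ∞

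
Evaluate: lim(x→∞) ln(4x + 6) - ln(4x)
This is an ∞-∞ indeterminate form.

Combine fractions or rationalize to convert ∞-∞ to 0/0 form:
  lim(x→∞) ln(4x + 6) - ln(4x) = 0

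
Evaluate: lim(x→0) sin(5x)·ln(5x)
This is a 0·∞ indeterminate form.

Rewrite 0·∞ as a quotient (0/0 or ∞/∞ form), then apply L'Hôpital's rule:
  lim(x→0) sin(5x)·ln(5x) = 0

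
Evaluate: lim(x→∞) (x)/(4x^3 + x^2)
This is an ∞/∞ indeterminate form.

Apply L'Hôpital's rule: differentiate numerator and denominator separately.
  f(x) = x   ⇒   f'(x) = 1
  g(x) = 4·x^3 + x^2   ⇒   g'(x) = 12·x^2 + 2·x
  lim(x→∞) f'(x)/g'(x) = lim(x→∞) (1)/(12·x^2 + 2·x)
  = 0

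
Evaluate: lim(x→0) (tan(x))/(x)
This is a 0/0 indeterminate form.

Apply L'Hôpital's rule: differentiate numerator and denominator separately.
  f(x) = tan(x)   ⇒   f'(x) = tan(x)^2 + 1
  g(x) = x   ⇒   g'(x) = 1
  lim(x→0) f'(x)/g'(x) = lim(x→0) (tan(x)^2 + 1)/(1)
  = 1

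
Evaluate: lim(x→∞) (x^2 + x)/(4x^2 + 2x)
This is an ∞/∞ indeterminate form.

Apply L'Hôpital's rule: differentiate numerator and denominator separately.
  f(x) = x^2 + x   ⇒   f'(x) = 2·x + 1
  g(x) = 4·x^2 + 2·x   ⇒   g'(x) = 8·x + 2
  lim(x→∞) f'(x)/g'(x) = lim(x→∞) (2·x + 1)/(8·x + 2)
  = 1/4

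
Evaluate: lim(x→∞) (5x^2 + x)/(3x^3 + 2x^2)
This is an ∞/∞ indeterminate form.

Apply L'Hôpital's rule: differentiate numerator and denominator separately.
  f(x) = 5·x^2 + x   ⇒   f'(x) = 10·x + 1
  g(x) = 3·x^3 + 2·x^2   ⇒   g'(x) = 9·x^2 + 4·x
  lim(x→∞) f'(x)/g'(x) = lim(x→∞) (10·x + 1)/(9·x^2 + 4·x)
  = 0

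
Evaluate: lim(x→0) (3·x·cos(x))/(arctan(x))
This is a 0/0 indeterminate form.

Apply L'Hôpital's rule: differentiate numerator and denominator separately.
  f(x) = 3·x·cos(x)   ⇒   f'(x) = -3·x·sin(x) + 3·cos(x)
  g(x) = atan(x)   ⇒   g'(x) = 1/(x^2 + 1)
  lim(x→0) f'(x)/g'(x) = lim(x→0) (-3·x·sin(x) + 3·cos(x))/(1/(x^2 + 1))
  = 3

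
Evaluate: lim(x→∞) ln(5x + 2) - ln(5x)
This is an ∞-∞ indeterminate form.

Combine fractions or rationalize to convert ∞-∞ to 0/0 form:
  lim(x→∞) ln(5x + 2) - ln(5x) = 0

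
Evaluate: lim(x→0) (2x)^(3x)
This is an exponential indeterminate form.

For exponential indeterminate forms, take the natural log:
  Let L = lim(x→0) (2x)^(3x)
  Then ln(L) = lim(x→0) [exponent × ln(base)]
  Evaluate using L'Hôpital or standard limits, then exponentiate.
  L = 1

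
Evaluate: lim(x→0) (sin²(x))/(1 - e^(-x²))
This is a 0/0 indeterminate form.

Apply L'Hôpital's rule: differentiate numerator and denominator separately.
  f(x) = sin(x)^2   ⇒   f'(x) = 2·sin(x)·cos(x)
  g(x) = 1 - e^(-x^2)   ⇒   g'(x) = 2·x·e^(-x^2)
  lim(x→0) f'(x)/g'(x) = lim(x→0) (2·sin(x)·cos(x))/(2·x·e^(-x^2))
  = 1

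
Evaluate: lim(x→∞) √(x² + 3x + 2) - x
This is an ∞-∞ indeterminate form.

Combine fractions or rationalize to convert ∞-∞ to 0/0 form:
  lim(x→∞) √(x² + 3x + 2) - x = 3/2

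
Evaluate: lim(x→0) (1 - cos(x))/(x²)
This is a 0/0 indeterminate form.

Apply L'Hôpital's rule: differentiate numerator and denominator separately.
  f(x) = 1 - cos(x)   ⇒   f'(x) = sin(x)
  g(x) = x^2   ⇒   g'(x) = 2·x
  lim(x→0) f'(x)/g'(x) = lim(x→0) (sin(x))/(2·x)
  = 1/2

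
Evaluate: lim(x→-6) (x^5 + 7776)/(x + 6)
This is a standard limit.

Factor or rationalize the expression:
  lim(x→-6) (x^5 + 7776)/(x + 6) = 6480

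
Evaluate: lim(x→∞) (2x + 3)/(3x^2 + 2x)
This is an ∞/∞ indeterminate form.

Apply L'Hôpital's rule: differentiate numerator and denominator separately.
  f(x) = 2·x + 3   ⇒   f'(x) = 2
  g(x) = 3·x^2 + 2·x   ⇒   g'(x) = 6·x + 2
  lim(x→∞) f'(x)/g'(x) = lim(x→∞) (2)/(6·x + 2)
  = 0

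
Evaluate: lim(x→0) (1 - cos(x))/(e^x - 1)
This is a 0/0 indeterminate form.

Apply L'Hôpital's rule: differentiate numerator and denominator separately.
  f(x) = 1 - cos(x)   ⇒   f'(x) = sin(x)
  g(x) = e^(x) - 1   ⇒   g'(x) = e^(x)
  lim(x→0) f'(x)/g'(x) = lim(x→0) (sin(x))/(e^(x))
  = 0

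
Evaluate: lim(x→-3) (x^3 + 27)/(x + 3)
This is a standard limit.

Factor or rationalize the expression:
  lim(x→-3) (x^3 + 27)/(x + 3) = 27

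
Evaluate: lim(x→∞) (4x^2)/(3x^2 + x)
This is an ∞/∞ indeterminate form.

Apply L'Hôpital's rule: differentiate numerator and denominator separately.
  f(x) = 4·x^2   ⇒   f'(x) = 8·x
  g(x) = 3·x^2 + x   ⇒   g'(x) = 6·x + 1
  lim(x→∞) f'(x)/g'(x) = lim(x→∞) (8·x)/(6·x + 1)
  = 4/3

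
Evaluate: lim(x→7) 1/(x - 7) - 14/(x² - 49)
This is an ∞-∞ indeterminate form.

Combine fractions or rationalize to convert ∞-∞ to 0/0 form:
  lim(x→7) 1/(x - 7) - 14/(x² - 49) = 1/14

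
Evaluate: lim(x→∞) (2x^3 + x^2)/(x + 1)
This is an ∞/∞ indeterminate form.

Apply L'Hôpital's rule: differentiate numerator and denominator separately.
  f(x) = 2·x^3 + x^2   ⇒   f'(x) = 6·x^2 + 2·x
  g(x) = x + 1   ⇒   g'(x) = 1
  lim(x→∞) f'(x)/g'(x) = lim(x→∞) (6·x^2 + 2·x)/(1)
  = ∞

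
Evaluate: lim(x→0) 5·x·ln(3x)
This is a 0·∞ indeterminate form.

Rewrite 0·∞ as a quotient (0/0 or ∞/∞ form), then apply L'Hôpital's rule:
  lim(x→0) 5·x·ln(3x) = 0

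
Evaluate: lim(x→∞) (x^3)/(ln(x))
This is an ∞/∞ indeterminate form.

Apply L'Hôpital's rule: differentiate numerator and denominator separately.
  f(x) = x^3   ⇒   f'(x) = 3·x^2
  g(x) = ln(x)   ⇒   g'(x) = 1/x
  lim(x→∞) f'(x)/g'(x) = lim(x→∞) (3·x^2)/(1/x)
  = ∞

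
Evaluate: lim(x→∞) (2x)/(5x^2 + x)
This is an ∞/∞ indeterminate form.

Apply L'Hôpital's rule: differentiate numerator and denominator separately.
  f(x) = 2·x   ⇒   f'(x) = 2
  g(x) = 5·x^2 + x   ⇒   g'(x) = 10·x + 1
  lim(x→∞) f'(x)/g'(x) = lim(x→∞) (2)/(10·x + 1)
  = 0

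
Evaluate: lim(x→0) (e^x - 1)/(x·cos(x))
This is a 0/0 indeterminate form.

Apply L'Hôpital's rule: differentiate numerator and denominator separately.
  f(x) = e^(x) - 1   ⇒   f'(x) = e^(x)
  g(x) = x·cos(x)   ⇒   g'(x) = -x·sin(x) + cos(x)
  lim(x→0) f'(x)/g'(x) = lim(x→0) (e^(x))/(-x·sin(x) + cos(x))
  = 1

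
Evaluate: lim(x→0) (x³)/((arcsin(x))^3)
This is a 0/0 indeterminate form.

Apply L'Hôpital's rule: differentiate numerator and denominator separately.
  f(x) = x^3   ⇒   f'(x) = 3·x^2
  g(x) = asin(x)^3   ⇒   g'(x) = 3·asin(x)^2/sqrt(1 - x^2)
  lim(x→0) f'(x)/g'(x) = lim(x→0) (3·x^2)/(3·asin(x)^2/sqrt(1 - x^2))
  = 1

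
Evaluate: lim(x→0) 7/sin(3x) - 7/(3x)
This is an ∞-∞ indeterminate form.

Combine fractions or rationalize to convert ∞-∞ to 0/0 form:
  lim(x→0) 7/sin(3x) - 7/(3x) = 0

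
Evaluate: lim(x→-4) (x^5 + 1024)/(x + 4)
This is a standard limit.

Factor or rationalize the expression:
  lim(x→-4) (x^5 + 1024)/(x + 4) = 1280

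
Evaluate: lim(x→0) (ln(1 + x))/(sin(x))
This is a 0/0 indeterminate form.

Apply L'Hôpital's rule: differentiate numerator and denominator separately.
  f(x) = ln(x + 1)   ⇒   f'(x) = 1/(x + 1)
  g(x) = sin(x)   ⇒   g'(x) = cos(x)
  lim(x→0) f'(x)/g'(x) = lim(x→0) (1/(x + 1))/(cos(x))
  = 1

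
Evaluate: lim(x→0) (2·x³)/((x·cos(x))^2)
This is a 0/0 indeterminate form.

Apply L'Hôpital's rule: differentiate numerator and denominator separately.
  f(x) = 2·x^3   ⇒   f'(x) = 6·x^2
  g(x) = x^2·cos(x)^2   ⇒   g'(x) = -2·x^2·sin(x)·cos(x) + 2·x·cos(x)^2
  lim(x→0) f'(x)/g'(x) = lim(x→0) (6·x^2)/(-2·x^2·sin(x)·cos(x) + 2·x·cos(x)^2)
  = 0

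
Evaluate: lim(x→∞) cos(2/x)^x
This is an exponential indeterminate form.

For exponential indeterminate forms, take the natural log:
  Let L = lim(x→∞) cos(2/x)^x
  Then ln(L) = lim(x→∞) [exponent × ln(base)]
  Evaluate using L'Hôpital or standard limits, then exponentiate.
  L = 1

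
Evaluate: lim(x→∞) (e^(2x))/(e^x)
This is an ∞/∞ indeterminate form.

Apply L'Hôpital's rule: differentiate numerator and denominator separately.
  f(x) = e^(2·x)   ⇒   f'(x) = 2·e^(2·x)
  g(x) = e^(x)   ⇒   g'(x) = e^(x)
  lim(x→∞) f'(x)/g'(x) = lim(x→∞) (2·e^(2·x))/(e^(x))
  = ∞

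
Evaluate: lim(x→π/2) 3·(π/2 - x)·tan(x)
This is a 0·∞ indeterminate form.

Rewrite 0·∞ as a quotient (0/0 or ∞/∞ form), then apply L'Hôpital's rule:
  lim(x→π/2) 3·(π/2 - x)·tan(x) = 3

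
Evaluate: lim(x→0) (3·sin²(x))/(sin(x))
This is a 0/0 indeterminate form.

Apply L'Hôpital's rule: differentiate numerator and denominator separately.
  f(x) = 3·sin(x)^2   ⇒   f'(x) = 6·sin(x)·cos(x)
  g(x) = sin(x)   ⇒   g'(x) = cos(x)
  lim(x→0) f'(x)/g'(x) = lim(x→0) (6·sin(x)·cos(x))/(cos(x))
  = 0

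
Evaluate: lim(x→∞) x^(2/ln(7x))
This is an exponential indeterminate form.

For exponential indeterminate forms, take the natural log:
  Let L = lim(x→∞) x^(2/ln(7x))
  Then ln(L) = lim(x→∞) [exponent × ln(base)]
  Evaluate using L'Hôpital or standard limits, then exponentiate.
  L = e²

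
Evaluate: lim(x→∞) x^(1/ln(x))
This is an exponential indeterminate form.

For exponential indeterminate forms, take the natural log:
  Let L = lim(x→∞) x^(1/ln(x))
  Then ln(L) = lim(x→∞) [exponent × ln(base)]
  Evaluate using L'Hôpital or standard limits, then exponentiate.
  L = e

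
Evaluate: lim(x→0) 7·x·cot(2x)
This is a 0·∞ indeterminate form.

Rewrite 0·∞ as a quotient (0/0 or ∞/∞ form), then apply L'Hôpital's rule:
  lim(x→0) 7·x·cot(2x) = 7/2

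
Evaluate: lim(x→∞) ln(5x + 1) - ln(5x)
This is an ∞-∞ indeterminate form.

Combine fractions or rationalize to convert ∞-∞ to 0/0 form:
  lim(x→∞) ln(5x + 1) - ln(5x) = 0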